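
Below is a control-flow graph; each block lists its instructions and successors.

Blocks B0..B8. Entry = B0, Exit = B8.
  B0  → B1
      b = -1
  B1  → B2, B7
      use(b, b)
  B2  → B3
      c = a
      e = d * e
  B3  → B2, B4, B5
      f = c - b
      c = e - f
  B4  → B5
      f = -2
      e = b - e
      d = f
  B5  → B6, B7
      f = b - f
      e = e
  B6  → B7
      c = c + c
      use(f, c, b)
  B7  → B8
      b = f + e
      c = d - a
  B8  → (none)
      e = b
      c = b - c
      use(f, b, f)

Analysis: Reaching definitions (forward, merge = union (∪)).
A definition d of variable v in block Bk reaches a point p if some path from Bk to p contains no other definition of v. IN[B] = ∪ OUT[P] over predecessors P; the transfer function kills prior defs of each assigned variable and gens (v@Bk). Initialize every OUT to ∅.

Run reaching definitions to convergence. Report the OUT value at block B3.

Per-block solution:
  B0:  IN={}  OUT={b@B0}
  B1:  IN={b@B0}  OUT={b@B0}
  B2:  IN={b@B0, c@B3, e@B2, f@B3}  OUT={b@B0, c@B2, e@B2, f@B3}
  B3:  IN={b@B0, c@B2, e@B2, f@B3}  OUT={b@B0, c@B3, e@B2, f@B3}
  B4:  IN={b@B0, c@B3, e@B2, f@B3}  OUT={b@B0, c@B3, d@B4, e@B4, f@B4}
  B5:  IN={b@B0, c@B3, d@B4, e@B2, e@B4, f@B3, f@B4}  OUT={b@B0, c@B3, d@B4, e@B5, f@B5}
  B6:  IN={b@B0, c@B3, d@B4, e@B5, f@B5}  OUT={b@B0, c@B6, d@B4, e@B5, f@B5}
  B7:  IN={b@B0, c@B3, c@B6, d@B4, e@B5, f@B5}  OUT={b@B7, c@B7, d@B4, e@B5, f@B5}
  B8:  IN={b@B7, c@B7, d@B4, e@B5, f@B5}  OUT={b@B7, c@B8, d@B4, e@B8, f@B5}

Merge at B3: IN[B3] = OUT[B2] = {b@B0, c@B2, e@B2, f@B3}
Applying B3's transfer function to that IN value gives OUT[B3] (row B3 above).

Answer: {b@B0, c@B3, e@B2, f@B3}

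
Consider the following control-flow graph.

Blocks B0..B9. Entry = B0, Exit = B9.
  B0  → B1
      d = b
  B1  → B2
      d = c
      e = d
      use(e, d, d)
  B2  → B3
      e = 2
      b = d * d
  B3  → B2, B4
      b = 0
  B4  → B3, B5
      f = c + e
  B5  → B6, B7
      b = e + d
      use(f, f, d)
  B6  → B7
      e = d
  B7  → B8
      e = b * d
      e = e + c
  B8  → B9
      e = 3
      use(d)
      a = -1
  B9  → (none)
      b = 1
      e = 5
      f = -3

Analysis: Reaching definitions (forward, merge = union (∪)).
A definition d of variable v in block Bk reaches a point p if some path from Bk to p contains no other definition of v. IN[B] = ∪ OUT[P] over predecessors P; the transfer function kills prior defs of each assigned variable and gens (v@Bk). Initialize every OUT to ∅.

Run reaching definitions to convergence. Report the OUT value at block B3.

Answer: {b@B3, d@B1, e@B2, f@B4}

Working:
Fixpoint table:
  B0: | IN={} | OUT={d@B0}
  B1: | IN={d@B0} | OUT={d@B1, e@B1}
  B2: | IN={b@B3, d@B1, e@B1, e@B2, f@B4} | OUT={b@B2, d@B1, e@B2, f@B4}
  B3: | IN={b@B2, b@B3, d@B1, e@B2, f@B4} | OUT={b@B3, d@B1, e@B2, f@B4}
  B4: | IN={b@B3, d@B1, e@B2, f@B4} | OUT={b@B3, d@B1, e@B2, f@B4}
  B5: | IN={b@B3, d@B1, e@B2, f@B4} | OUT={b@B5, d@B1, e@B2, f@B4}
  B6: | IN={b@B5, d@B1, e@B2, f@B4} | OUT={b@B5, d@B1, e@B6, f@B4}
  B7: | IN={b@B5, d@B1, e@B2, e@B6, f@B4} | OUT={b@B5, d@B1, e@B7, f@B4}
  B8: | IN={b@B5, d@B1, e@B7, f@B4} | OUT={a@B8, b@B5, d@B1, e@B8, f@B4}
  B9: | IN={a@B8, b@B5, d@B1, e@B8, f@B4} | OUT={a@B8, b@B9, d@B1, e@B9, f@B9}

Merge at B3: IN[B3] = OUT[B2] ⊔ OUT[B4] = {b@B2, b@B3, d@B1, e@B2, f@B4}
Applying B3's transfer function to that IN value gives OUT[B3] (row B3 above).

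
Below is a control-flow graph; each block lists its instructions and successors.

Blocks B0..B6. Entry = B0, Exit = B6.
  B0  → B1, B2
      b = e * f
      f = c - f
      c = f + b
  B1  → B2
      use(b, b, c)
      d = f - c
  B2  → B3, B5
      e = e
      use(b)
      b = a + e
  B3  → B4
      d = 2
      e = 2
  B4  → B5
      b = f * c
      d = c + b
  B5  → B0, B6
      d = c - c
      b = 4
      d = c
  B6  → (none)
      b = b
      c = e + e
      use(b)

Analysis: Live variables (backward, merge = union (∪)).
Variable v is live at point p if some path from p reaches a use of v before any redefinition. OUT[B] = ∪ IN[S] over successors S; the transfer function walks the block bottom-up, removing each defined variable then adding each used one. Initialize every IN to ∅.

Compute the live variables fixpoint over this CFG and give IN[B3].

Answer: {a, c, f}

Derivation:
Converged values:
  B0:  IN={a, c, e, f}  OUT={a, b, c, e, f}
  B1:  IN={a, b, c, e, f}  OUT={a, b, c, e, f}
  B2:  IN={a, b, c, e, f}  OUT={a, c, e, f}
  B3:  IN={a, c, f}  OUT={a, c, e, f}
  B4:  IN={a, c, e, f}  OUT={a, c, e, f}
  B5:  IN={a, c, e, f}  OUT={a, b, c, e, f}
  B6:  IN={b, e}  OUT={}

Merge at B3: OUT[B3] = IN[B4] = {a, c, e, f}
Applying B3's transfer function to that OUT value gives IN[B3] (row B3 above).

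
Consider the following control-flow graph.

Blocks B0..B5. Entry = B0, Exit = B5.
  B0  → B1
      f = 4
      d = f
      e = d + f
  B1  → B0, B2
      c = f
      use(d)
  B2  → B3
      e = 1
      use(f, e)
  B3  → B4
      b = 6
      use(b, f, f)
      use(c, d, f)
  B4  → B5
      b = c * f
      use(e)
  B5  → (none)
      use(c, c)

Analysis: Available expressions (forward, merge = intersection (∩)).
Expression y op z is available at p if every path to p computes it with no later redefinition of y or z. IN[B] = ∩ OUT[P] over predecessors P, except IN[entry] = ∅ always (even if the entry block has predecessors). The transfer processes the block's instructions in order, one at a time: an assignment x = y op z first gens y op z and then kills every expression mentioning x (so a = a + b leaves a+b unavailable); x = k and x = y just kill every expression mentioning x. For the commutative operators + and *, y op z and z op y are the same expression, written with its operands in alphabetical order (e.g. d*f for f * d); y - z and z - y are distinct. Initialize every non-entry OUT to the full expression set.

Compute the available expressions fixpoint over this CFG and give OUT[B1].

Fixpoint table:
  B0:  IN={}  OUT={d+f}
  B1:  IN={d+f}  OUT={d+f}
  B2:  IN={d+f}  OUT={d+f}
  B3:  IN={d+f}  OUT={d+f}
  B4:  IN={d+f}  OUT={c*f, d+f}
  B5:  IN={c*f, d+f}  OUT={c*f, d+f}

Merge at B1: IN[B1] = OUT[B0] = {d+f}
Applying B1's transfer function to that IN value gives OUT[B1] (row B1 above).

Answer: {d+f}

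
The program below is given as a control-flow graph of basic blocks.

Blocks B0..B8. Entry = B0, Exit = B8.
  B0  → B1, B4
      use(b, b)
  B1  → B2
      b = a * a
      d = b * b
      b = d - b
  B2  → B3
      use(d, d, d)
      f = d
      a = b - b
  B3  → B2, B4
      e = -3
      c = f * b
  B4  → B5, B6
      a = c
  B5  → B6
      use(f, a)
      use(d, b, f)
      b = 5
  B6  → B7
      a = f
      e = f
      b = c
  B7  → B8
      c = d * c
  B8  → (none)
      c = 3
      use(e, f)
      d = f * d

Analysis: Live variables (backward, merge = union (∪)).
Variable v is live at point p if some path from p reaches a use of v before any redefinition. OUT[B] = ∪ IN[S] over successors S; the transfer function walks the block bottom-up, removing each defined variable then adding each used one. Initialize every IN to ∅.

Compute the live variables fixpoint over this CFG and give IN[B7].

Fixpoint table:
  B0:  IN={a, b, c, d, f}  OUT={a, b, c, d, f}
  B1:  IN={a}  OUT={b, d}
  B2:  IN={b, d}  OUT={b, d, f}
  B3:  IN={b, d, f}  OUT={b, c, d, f}
  B4:  IN={b, c, d, f}  OUT={a, b, c, d, f}
  B5:  IN={a, b, c, d, f}  OUT={c, d, f}
  B6:  IN={c, d, f}  OUT={c, d, e, f}
  B7:  IN={c, d, e, f}  OUT={d, e, f}
  B8:  IN={d, e, f}  OUT={}

Merge at B7: OUT[B7] = IN[B8] = {d, e, f}
Applying B7's transfer function to that OUT value gives IN[B7] (row B7 above).

Answer: {c, d, e, f}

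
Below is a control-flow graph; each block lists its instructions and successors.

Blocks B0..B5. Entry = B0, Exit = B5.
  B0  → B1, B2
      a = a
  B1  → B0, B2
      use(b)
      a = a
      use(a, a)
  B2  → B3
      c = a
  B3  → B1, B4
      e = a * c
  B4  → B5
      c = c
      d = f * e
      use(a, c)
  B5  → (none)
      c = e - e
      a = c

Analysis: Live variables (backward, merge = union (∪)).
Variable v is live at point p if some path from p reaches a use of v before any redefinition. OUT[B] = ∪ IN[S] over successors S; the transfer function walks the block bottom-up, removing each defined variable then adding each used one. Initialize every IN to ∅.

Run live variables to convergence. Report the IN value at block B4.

Answer: {a, c, e, f}

Derivation:
Converged values:
  B0: | IN={a, b, f} | OUT={a, b, f}
  B1: | IN={a, b, f} | OUT={a, b, f}
  B2: | IN={a, b, f} | OUT={a, b, c, f}
  B3: | IN={a, b, c, f} | OUT={a, b, c, e, f}
  B4: | IN={a, c, e, f} | OUT={e}
  B5: | IN={e} | OUT={}

Merge at B4: OUT[B4] = IN[B5] = {e}
Applying B4's transfer function to that OUT value gives IN[B4] (row B4 above).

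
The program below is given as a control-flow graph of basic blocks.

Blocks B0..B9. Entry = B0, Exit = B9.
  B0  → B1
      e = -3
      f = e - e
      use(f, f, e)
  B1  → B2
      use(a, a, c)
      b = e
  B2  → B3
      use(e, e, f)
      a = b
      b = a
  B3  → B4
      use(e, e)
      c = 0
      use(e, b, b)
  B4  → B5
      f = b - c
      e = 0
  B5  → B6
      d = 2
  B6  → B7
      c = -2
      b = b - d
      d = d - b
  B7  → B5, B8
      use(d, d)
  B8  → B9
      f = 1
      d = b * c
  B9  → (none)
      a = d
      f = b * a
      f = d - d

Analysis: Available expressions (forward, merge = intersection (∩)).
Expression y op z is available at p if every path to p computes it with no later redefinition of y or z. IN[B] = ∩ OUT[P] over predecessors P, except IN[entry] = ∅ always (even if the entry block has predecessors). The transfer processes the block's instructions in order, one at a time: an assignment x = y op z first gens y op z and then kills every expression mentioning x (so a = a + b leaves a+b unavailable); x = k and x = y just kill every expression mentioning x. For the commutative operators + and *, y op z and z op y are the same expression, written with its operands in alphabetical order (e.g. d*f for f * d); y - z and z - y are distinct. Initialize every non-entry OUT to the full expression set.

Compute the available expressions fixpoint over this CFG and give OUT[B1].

Answer: {e-e}

Trace:
Fixpoint table:
  B0:   IN={}   OUT={e-e}
  B1:   IN={e-e}   OUT={e-e}
  B2:   IN={e-e}   OUT={e-e}
  B3:   IN={e-e}   OUT={e-e}
  B4:   IN={e-e}   OUT={b-c}
  B5:   IN={}   OUT={}
  B6:   IN={}   OUT={}
  B7:   IN={}   OUT={}
  B8:   IN={}   OUT={b*c}
  B9:   IN={b*c}   OUT={a*b, b*c, d-d}

Merge at B1: IN[B1] = OUT[B0] = {e-e}
Applying B1's transfer function to that IN value gives OUT[B1] (row B1 above).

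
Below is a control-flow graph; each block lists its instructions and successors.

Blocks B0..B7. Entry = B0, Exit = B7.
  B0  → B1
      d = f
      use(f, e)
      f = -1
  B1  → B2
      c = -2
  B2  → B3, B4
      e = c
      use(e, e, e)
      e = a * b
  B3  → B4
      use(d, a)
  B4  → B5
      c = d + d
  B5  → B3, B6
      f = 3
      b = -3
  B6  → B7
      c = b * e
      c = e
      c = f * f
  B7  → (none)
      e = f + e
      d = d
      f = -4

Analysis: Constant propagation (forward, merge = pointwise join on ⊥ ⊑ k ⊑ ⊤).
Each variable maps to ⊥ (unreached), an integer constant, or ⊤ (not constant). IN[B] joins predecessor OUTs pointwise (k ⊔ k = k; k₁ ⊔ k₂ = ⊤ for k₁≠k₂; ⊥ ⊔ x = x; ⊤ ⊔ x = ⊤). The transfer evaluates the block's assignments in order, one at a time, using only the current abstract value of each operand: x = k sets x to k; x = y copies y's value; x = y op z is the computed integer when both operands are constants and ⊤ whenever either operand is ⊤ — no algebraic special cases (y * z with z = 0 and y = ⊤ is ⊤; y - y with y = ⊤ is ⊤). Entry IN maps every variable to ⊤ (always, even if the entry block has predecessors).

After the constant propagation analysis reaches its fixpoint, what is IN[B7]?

Fixpoint table:
  B0:   IN=(all ⊤)   OUT={f:-1; rest ⊤}
  B1:   IN={f:-1; rest ⊤}   OUT={c:-2, f:-1; rest ⊤}
  B2:   IN={c:-2, f:-1; rest ⊤}   OUT={c:-2, f:-1; rest ⊤}
  B3:   IN=(all ⊤)   OUT=(all ⊤)
  B4:   IN=(all ⊤)   OUT=(all ⊤)
  B5:   IN=(all ⊤)   OUT={b:-3, f:3; rest ⊤}
  B6:   IN={b:-3, f:3; rest ⊤}   OUT={b:-3, c:9, f:3; rest ⊤}
  B7:   IN={b:-3, c:9, f:3; rest ⊤}   OUT={b:-3, c:9, f:-4; rest ⊤}

Merge at B7: IN[B7] = OUT[B6] = {a: ⊤, b: -3, c: 9, d: ⊤, e: ⊤, f: 3}

Answer: {a: ⊤, b: -3, c: 9, d: ⊤, e: ⊤, f: 3}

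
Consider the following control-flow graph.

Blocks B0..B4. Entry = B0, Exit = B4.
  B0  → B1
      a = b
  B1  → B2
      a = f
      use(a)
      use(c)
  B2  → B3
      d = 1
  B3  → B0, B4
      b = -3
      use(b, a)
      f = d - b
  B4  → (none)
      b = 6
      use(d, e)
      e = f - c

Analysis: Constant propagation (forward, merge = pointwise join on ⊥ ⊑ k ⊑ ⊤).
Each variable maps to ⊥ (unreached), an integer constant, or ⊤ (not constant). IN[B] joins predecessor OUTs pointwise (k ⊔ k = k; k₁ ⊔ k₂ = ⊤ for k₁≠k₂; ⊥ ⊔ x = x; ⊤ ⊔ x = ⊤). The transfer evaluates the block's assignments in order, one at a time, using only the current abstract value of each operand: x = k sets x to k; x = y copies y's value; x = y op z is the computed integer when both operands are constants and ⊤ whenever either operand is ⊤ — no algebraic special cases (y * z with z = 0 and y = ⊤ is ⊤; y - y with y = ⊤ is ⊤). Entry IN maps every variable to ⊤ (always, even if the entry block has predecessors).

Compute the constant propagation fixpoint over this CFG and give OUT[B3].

Converged values:
  B0:  IN=(all ⊤)  OUT=(all ⊤)
  B1:  IN=(all ⊤)  OUT=(all ⊤)
  B2:  IN=(all ⊤)  OUT={d:1; rest ⊤}
  B3:  IN={d:1; rest ⊤}  OUT={b:-3, d:1, f:4; rest ⊤}
  B4:  IN={b:-3, d:1, f:4; rest ⊤}  OUT={b:6, d:1, f:4; rest ⊤}

Merge at B3: IN[B3] = OUT[B2] = {a: ⊤, b: ⊤, c: ⊤, d: 1, e: ⊤, f: ⊤}
Applying B3's transfer function to that IN value gives OUT[B3] (row B3 above).

Answer: {a: ⊤, b: -3, c: ⊤, d: 1, e: ⊤, f: 4}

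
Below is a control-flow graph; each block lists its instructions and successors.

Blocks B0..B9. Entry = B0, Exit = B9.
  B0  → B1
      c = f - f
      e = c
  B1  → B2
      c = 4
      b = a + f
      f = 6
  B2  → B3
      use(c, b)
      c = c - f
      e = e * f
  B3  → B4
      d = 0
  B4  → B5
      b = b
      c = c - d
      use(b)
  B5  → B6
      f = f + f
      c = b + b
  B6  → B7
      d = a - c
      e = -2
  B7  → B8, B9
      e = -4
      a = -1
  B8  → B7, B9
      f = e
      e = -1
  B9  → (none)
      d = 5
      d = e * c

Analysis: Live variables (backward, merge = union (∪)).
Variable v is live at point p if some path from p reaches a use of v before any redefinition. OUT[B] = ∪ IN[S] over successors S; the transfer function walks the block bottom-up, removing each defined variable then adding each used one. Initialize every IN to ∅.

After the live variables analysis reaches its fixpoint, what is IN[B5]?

Converged values:
  B0: | IN={a, f} | OUT={a, e, f}
  B1: | IN={a, e, f} | OUT={a, b, c, e, f}
  B2: | IN={a, b, c, e, f} | OUT={a, b, c, f}
  B3: | IN={a, b, c, f} | OUT={a, b, c, d, f}
  B4: | IN={a, b, c, d, f} | OUT={a, b, f}
  B5: | IN={a, b, f} | OUT={a, c}
  B6: | IN={a, c} | OUT={c}
  B7: | IN={c} | OUT={c, e}
  B8: | IN={c, e} | OUT={c, e}
  B9: | IN={c, e} | OUT={}

Merge at B5: OUT[B5] = IN[B6] = {a, c}
Applying B5's transfer function to that OUT value gives IN[B5] (row B5 above).

Answer: {a, b, f}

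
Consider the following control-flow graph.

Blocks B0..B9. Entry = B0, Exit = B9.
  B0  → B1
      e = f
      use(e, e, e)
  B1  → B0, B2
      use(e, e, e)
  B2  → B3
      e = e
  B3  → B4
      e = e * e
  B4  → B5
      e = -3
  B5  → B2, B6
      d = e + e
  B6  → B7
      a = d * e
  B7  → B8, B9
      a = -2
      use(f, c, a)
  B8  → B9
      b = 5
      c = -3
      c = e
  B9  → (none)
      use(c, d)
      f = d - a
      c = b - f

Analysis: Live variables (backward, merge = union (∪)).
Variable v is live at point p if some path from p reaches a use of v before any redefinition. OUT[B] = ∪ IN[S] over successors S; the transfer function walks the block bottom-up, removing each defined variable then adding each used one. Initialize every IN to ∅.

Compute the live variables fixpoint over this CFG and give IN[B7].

Per-block solution:
  B0:   IN={b, c, f}   OUT={b, c, e, f}
  B1:   IN={b, c, e, f}   OUT={b, c, e, f}
  B2:   IN={b, c, e, f}   OUT={b, c, e, f}
  B3:   IN={b, c, e, f}   OUT={b, c, f}
  B4:   IN={b, c, f}   OUT={b, c, e, f}
  B5:   IN={b, c, e, f}   OUT={b, c, d, e, f}
  B6:   IN={b, c, d, e, f}   OUT={b, c, d, e, f}
  B7:   IN={b, c, d, e, f}   OUT={a, b, c, d, e}
  B8:   IN={a, d, e}   OUT={a, b, c, d}
  B9:   IN={a, b, c, d}   OUT={}

Merge at B7: OUT[B7] = IN[B8] ⊔ IN[B9] = {a, b, c, d, e}
Applying B7's transfer function to that OUT value gives IN[B7] (row B7 above).

Answer: {b, c, d, e, f}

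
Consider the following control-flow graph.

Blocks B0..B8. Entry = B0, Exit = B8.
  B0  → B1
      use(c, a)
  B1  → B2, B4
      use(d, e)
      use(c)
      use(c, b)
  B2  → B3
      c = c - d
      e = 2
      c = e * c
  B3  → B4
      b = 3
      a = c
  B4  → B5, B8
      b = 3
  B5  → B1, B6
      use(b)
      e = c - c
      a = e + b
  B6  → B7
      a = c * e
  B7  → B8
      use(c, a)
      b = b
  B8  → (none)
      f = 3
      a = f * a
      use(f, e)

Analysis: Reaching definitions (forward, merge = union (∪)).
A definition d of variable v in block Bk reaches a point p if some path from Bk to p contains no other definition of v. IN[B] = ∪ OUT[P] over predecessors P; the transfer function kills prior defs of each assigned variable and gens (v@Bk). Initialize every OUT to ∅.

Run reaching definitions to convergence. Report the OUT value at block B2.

Per-block solution:
  B0:   IN={}   OUT={}
  B1:   IN={a@B5, b@B4, c@B2, e@B5}   OUT={a@B5, b@B4, c@B2, e@B5}
  B2:   IN={a@B5, b@B4, c@B2, e@B5}   OUT={a@B5, b@B4, c@B2, e@B2}
  B3:   IN={a@B5, b@B4, c@B2, e@B2}   OUT={a@B3, b@B3, c@B2, e@B2}
  B4:   IN={a@B3, a@B5, b@B3, b@B4, c@B2, e@B2, e@B5}   OUT={a@B3, a@B5, b@B4, c@B2, e@B2, e@B5}
  B5:   IN={a@B3, a@B5, b@B4, c@B2, e@B2, e@B5}   OUT={a@B5, b@B4, c@B2, e@B5}
  B6:   IN={a@B5, b@B4, c@B2, e@B5}   OUT={a@B6, b@B4, c@B2, e@B5}
  B7:   IN={a@B6, b@B4, c@B2, e@B5}   OUT={a@B6, b@B7, c@B2, e@B5}
  B8:   IN={a@B3, a@B5, a@B6, b@B4, b@B7, c@B2, e@B2, e@B5}   OUT={a@B8, b@B4, b@B7, c@B2, e@B2, e@B5, f@B8}

Merge at B2: IN[B2] = OUT[B1] = {a@B5, b@B4, c@B2, e@B5}
Applying B2's transfer function to that IN value gives OUT[B2] (row B2 above).

Answer: {a@B5, b@B4, c@B2, e@B2}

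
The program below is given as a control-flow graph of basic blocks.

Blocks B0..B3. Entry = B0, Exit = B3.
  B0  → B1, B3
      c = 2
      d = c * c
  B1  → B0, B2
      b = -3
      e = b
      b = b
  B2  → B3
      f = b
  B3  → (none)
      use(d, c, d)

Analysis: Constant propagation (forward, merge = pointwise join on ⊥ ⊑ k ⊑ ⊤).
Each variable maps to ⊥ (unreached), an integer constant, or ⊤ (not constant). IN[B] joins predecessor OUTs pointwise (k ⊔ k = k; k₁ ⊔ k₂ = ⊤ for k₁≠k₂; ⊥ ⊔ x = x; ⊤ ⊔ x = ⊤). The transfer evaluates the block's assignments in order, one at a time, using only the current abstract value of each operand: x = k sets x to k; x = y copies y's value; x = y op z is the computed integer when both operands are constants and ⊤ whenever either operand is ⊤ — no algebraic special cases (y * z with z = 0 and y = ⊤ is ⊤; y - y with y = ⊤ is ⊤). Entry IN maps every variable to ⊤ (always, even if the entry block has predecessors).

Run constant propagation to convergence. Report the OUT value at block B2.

Converged values:
  B0:  IN=(all ⊤)  OUT={c:2, d:4; rest ⊤}
  B1:  IN={c:2, d:4; rest ⊤}  OUT={b:-3, c:2, d:4, e:-3; rest ⊤}
  B2:  IN={b:-3, c:2, d:4, e:-3; rest ⊤}  OUT={b:-3, c:2, d:4, e:-3, f:-3; rest ⊤}
  B3:  IN={c:2, d:4; rest ⊤}  OUT={c:2, d:4; rest ⊤}

Merge at B2: IN[B2] = OUT[B1] = {a: ⊤, b: -3, c: 2, d: 4, e: -3, f: ⊤}
Applying B2's transfer function to that IN value gives OUT[B2] (row B2 above).

Answer: {a: ⊤, b: -3, c: 2, d: 4, e: -3, f: -3}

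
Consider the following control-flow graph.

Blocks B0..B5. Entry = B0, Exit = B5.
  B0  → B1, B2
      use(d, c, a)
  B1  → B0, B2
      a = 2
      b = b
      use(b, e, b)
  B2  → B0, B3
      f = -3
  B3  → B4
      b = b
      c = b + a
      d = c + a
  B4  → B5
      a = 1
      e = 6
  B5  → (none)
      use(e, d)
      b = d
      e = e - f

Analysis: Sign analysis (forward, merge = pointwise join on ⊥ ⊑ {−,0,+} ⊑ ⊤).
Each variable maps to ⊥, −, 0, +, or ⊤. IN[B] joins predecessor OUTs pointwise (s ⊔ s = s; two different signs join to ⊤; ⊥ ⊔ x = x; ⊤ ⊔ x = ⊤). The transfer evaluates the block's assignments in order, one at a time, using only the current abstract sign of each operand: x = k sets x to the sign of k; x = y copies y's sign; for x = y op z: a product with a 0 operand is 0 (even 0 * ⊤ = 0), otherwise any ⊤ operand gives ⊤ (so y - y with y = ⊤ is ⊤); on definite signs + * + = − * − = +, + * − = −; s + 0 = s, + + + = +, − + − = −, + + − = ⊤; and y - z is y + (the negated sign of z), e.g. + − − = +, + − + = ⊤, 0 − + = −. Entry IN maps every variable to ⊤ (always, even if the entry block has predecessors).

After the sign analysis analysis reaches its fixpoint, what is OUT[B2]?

Answer: {a: ⊤, b: ⊤, c: ⊤, d: ⊤, e: ⊤, f: -}

Working:
Converged values:
  B0:   IN=(all ⊤)   OUT=(all ⊤)
  B1:   IN=(all ⊤)   OUT={a:+; rest ⊤}
  B2:   IN=(all ⊤)   OUT={f:-; rest ⊤}
  B3:   IN={f:-; rest ⊤}   OUT={f:-; rest ⊤}
  B4:   IN={f:-; rest ⊤}   OUT={a:+, e:+, f:-; rest ⊤}
  B5:   IN={a:+, e:+, f:-; rest ⊤}   OUT={a:+, e:+, f:-; rest ⊤}

Merge at B2: IN[B2] = OUT[B0] ⊔ OUT[B1] = {a: ⊤, b: ⊤, c: ⊤, d: ⊤, e: ⊤, f: ⊤}
Applying B2's transfer function to that IN value gives OUT[B2] (row B2 above).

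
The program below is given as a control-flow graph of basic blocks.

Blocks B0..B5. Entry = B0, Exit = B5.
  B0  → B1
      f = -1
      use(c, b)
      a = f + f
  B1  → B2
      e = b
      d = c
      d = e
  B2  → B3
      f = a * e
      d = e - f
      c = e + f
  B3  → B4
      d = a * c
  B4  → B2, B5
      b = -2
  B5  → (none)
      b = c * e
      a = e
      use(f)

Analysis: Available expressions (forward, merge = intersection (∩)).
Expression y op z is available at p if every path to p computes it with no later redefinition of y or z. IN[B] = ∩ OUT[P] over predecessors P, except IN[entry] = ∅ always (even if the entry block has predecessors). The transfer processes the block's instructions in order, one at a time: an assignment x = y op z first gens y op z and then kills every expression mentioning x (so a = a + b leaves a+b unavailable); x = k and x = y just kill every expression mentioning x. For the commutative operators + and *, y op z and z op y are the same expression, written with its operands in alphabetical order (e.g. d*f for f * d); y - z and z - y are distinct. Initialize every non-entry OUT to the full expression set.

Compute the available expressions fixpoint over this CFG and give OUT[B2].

Per-block solution:
  B0: | IN={} | OUT={f+f}
  B1: | IN={f+f} | OUT={f+f}
  B2: | IN={} | OUT={a*e, e+f, e-f}
  B3: | IN={a*e, e+f, e-f} | OUT={a*c, a*e, e+f, e-f}
  B4: | IN={a*c, a*e, e+f, e-f} | OUT={a*c, a*e, e+f, e-f}
  B5: | IN={a*c, a*e, e+f, e-f} | OUT={c*e, e+f, e-f}

Merge at B2: IN[B2] = OUT[B1] ∩ OUT[B4] = {}
Applying B2's transfer function to that IN value gives OUT[B2] (row B2 above).

Answer: {a*e, e+f, e-f}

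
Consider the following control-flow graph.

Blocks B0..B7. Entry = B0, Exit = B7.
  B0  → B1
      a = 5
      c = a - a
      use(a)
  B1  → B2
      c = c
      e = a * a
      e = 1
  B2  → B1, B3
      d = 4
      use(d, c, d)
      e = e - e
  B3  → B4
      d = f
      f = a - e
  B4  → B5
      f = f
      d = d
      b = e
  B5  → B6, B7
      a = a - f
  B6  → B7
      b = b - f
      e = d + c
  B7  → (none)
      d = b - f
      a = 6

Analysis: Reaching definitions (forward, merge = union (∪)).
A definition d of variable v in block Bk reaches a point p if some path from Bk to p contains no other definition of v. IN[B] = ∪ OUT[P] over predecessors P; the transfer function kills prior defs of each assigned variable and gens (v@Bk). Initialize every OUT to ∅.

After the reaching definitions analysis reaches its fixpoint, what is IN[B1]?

Fixpoint table:
  B0:   IN={}   OUT={a@B0, c@B0}
  B1:   IN={a@B0, c@B0, c@B1, d@B2, e@B2}   OUT={a@B0, c@B1, d@B2, e@B1}
  B2:   IN={a@B0, c@B1, d@B2, e@B1}   OUT={a@B0, c@B1, d@B2, e@B2}
  B3:   IN={a@B0, c@B1, d@B2, e@B2}   OUT={a@B0, c@B1, d@B3, e@B2, f@B3}
  B4:   IN={a@B0, c@B1, d@B3, e@B2, f@B3}   OUT={a@B0, b@B4, c@B1, d@B4, e@B2, f@B4}
  B5:   IN={a@B0, b@B4, c@B1, d@B4, e@B2, f@B4}   OUT={a@B5, b@B4, c@B1, d@B4, e@B2, f@B4}
  B6:   IN={a@B5, b@B4, c@B1, d@B4, e@B2, f@B4}   OUT={a@B5, b@B6, c@B1, d@B4, e@B6, f@B4}
  B7:   IN={a@B5, b@B4, b@B6, c@B1, d@B4, e@B2, e@B6, f@B4}   OUT={a@B7, b@B4, b@B6, c@B1, d@B7, e@B2, e@B6, f@B4}

Merge at B1: IN[B1] = OUT[B0] ⊔ OUT[B2] = {a@B0, c@B0, c@B1, d@B2, e@B2}

Answer: {a@B0, c@B0, c@B1, d@B2, e@B2}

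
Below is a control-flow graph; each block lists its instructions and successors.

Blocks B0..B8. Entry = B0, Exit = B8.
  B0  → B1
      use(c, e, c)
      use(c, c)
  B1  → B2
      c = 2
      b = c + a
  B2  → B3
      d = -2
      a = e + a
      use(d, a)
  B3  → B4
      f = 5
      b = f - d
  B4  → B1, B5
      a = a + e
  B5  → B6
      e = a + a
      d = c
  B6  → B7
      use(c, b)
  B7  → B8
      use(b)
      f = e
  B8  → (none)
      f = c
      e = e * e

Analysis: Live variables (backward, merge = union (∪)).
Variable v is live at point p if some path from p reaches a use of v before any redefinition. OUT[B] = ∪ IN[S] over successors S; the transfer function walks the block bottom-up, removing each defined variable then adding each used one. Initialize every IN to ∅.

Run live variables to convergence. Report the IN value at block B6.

Per-block solution:
  B0:  IN={a, c, e}  OUT={a, e}
  B1:  IN={a, e}  OUT={a, c, e}
  B2:  IN={a, c, e}  OUT={a, c, d, e}
  B3:  IN={a, c, d, e}  OUT={a, b, c, e}
  B4:  IN={a, b, c, e}  OUT={a, b, c, e}
  B5:  IN={a, b, c}  OUT={b, c, e}
  B6:  IN={b, c, e}  OUT={b, c, e}
  B7:  IN={b, c, e}  OUT={c, e}
  B8:  IN={c, e}  OUT={}

Merge at B6: OUT[B6] = IN[B7] = {b, c, e}
Applying B6's transfer function to that OUT value gives IN[B6] (row B6 above).

Answer: {b, c, e}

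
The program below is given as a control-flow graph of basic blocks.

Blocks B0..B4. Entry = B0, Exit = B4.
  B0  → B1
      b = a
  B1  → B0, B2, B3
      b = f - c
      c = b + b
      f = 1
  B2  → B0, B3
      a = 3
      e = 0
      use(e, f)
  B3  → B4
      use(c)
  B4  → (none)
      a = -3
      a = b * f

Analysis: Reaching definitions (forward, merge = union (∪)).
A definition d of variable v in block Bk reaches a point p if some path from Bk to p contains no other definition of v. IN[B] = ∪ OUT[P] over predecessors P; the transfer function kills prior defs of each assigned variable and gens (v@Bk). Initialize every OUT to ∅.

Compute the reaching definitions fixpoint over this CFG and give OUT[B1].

Per-block solution:
  B0: | IN={a@B2, b@B1, c@B1, e@B2, f@B1} | OUT={a@B2, b@B0, c@B1, e@B2, f@B1}
  B1: | IN={a@B2, b@B0, c@B1, e@B2, f@B1} | OUT={a@B2, b@B1, c@B1, e@B2, f@B1}
  B2: | IN={a@B2, b@B1, c@B1, e@B2, f@B1} | OUT={a@B2, b@B1, c@B1, e@B2, f@B1}
  B3: | IN={a@B2, b@B1, c@B1, e@B2, f@B1} | OUT={a@B2, b@B1, c@B1, e@B2, f@B1}
  B4: | IN={a@B2, b@B1, c@B1, e@B2, f@B1} | OUT={a@B4, b@B1, c@B1, e@B2, f@B1}

Merge at B1: IN[B1] = OUT[B0] = {a@B2, b@B0, c@B1, e@B2, f@B1}
Applying B1's transfer function to that IN value gives OUT[B1] (row B1 above).

Answer: {a@B2, b@B1, c@B1, e@B2, f@B1}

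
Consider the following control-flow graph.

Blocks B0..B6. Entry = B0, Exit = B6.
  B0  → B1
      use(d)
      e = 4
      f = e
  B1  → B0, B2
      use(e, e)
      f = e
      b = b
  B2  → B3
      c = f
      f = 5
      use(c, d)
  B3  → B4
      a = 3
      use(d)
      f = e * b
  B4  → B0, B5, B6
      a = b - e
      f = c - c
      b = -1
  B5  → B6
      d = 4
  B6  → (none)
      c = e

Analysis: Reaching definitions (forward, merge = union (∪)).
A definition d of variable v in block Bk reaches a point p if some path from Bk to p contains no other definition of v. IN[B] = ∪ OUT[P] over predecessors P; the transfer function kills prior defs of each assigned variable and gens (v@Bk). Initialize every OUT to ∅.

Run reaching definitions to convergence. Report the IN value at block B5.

Answer: {a@B4, b@B4, c@B2, e@B0, f@B4}

Trace:
Fixpoint table:
  B0:   IN={a@B4, b@B1, b@B4, c@B2, e@B0, f@B1, f@B4}   OUT={a@B4, b@B1, b@B4, c@B2, e@B0, f@B0}
  B1:   IN={a@B4, b@B1, b@B4, c@B2, e@B0, f@B0}   OUT={a@B4, b@B1, c@B2, e@B0, f@B1}
  B2:   IN={a@B4, b@B1, c@B2, e@B0, f@B1}   OUT={a@B4, b@B1, c@B2, e@B0, f@B2}
  B3:   IN={a@B4, b@B1, c@B2, e@B0, f@B2}   OUT={a@B3, b@B1, c@B2, e@B0, f@B3}
  B4:   IN={a@B3, b@B1, c@B2, e@B0, f@B3}   OUT={a@B4, b@B4, c@B2, e@B0, f@B4}
  B5:   IN={a@B4, b@B4, c@B2, e@B0, f@B4}   OUT={a@B4, b@B4, c@B2, d@B5, e@B0, f@B4}
  B6:   IN={a@B4, b@B4, c@B2, d@B5, e@B0, f@B4}   OUT={a@B4, b@B4, c@B6, d@B5, e@B0, f@B4}

Merge at B5: IN[B5] = OUT[B4] = {a@B4, b@B4, c@B2, e@B0, f@B4}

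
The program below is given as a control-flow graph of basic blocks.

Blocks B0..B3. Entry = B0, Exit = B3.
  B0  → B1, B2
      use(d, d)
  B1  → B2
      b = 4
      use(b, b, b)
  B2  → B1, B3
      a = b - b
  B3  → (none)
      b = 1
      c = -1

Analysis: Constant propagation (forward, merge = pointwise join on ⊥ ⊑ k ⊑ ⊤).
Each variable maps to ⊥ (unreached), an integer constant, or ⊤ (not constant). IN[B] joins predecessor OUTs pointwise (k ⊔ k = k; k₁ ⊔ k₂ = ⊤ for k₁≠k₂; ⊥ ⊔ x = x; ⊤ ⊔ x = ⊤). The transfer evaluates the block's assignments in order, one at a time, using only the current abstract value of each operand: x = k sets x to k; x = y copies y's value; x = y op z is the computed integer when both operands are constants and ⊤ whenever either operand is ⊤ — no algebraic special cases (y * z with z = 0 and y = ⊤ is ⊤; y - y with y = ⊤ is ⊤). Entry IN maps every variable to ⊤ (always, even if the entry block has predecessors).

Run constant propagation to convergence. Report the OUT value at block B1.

Converged values:
  B0:   IN=(all ⊤)   OUT=(all ⊤)
  B1:   IN=(all ⊤)   OUT={b:4; rest ⊤}
  B2:   IN=(all ⊤)   OUT=(all ⊤)
  B3:   IN=(all ⊤)   OUT={b:1, c:-1; rest ⊤}

Merge at B1: IN[B1] = OUT[B0] ⊔ OUT[B2] = {a: ⊤, b: ⊤, c: ⊤, d: ⊤, e: ⊤, f: ⊤}
Applying B1's transfer function to that IN value gives OUT[B1] (row B1 above).

Answer: {a: ⊤, b: 4, c: ⊤, d: ⊤, e: ⊤, f: ⊤}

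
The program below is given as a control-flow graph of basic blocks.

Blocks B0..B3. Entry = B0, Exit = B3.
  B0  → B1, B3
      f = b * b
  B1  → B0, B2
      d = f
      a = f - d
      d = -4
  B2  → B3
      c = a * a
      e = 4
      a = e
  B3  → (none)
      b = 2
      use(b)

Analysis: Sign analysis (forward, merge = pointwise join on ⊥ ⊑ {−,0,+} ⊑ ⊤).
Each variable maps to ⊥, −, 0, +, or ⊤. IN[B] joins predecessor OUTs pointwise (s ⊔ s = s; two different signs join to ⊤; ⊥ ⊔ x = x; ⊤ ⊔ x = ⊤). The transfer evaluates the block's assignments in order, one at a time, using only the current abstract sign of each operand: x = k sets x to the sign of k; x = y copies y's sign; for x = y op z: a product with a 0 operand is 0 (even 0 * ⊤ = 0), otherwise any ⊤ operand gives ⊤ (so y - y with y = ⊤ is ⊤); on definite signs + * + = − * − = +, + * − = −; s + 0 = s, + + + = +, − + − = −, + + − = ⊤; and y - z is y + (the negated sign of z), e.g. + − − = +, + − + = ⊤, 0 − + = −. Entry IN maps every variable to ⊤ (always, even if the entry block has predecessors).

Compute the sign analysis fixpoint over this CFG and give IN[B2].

Answer: {a: ⊤, b: ⊤, c: ⊤, d: -, e: ⊤, f: ⊤}

Trace:
Converged values:
  B0:   IN=(all ⊤)   OUT=(all ⊤)
  B1:   IN=(all ⊤)   OUT={d:-; rest ⊤}
  B2:   IN={d:-; rest ⊤}   OUT={a:+, d:-, e:+; rest ⊤}
  B3:   IN=(all ⊤)   OUT={b:+; rest ⊤}

Merge at B2: IN[B2] = OUT[B1] = {a: ⊤, b: ⊤, c: ⊤, d: -, e: ⊤, f: ⊤}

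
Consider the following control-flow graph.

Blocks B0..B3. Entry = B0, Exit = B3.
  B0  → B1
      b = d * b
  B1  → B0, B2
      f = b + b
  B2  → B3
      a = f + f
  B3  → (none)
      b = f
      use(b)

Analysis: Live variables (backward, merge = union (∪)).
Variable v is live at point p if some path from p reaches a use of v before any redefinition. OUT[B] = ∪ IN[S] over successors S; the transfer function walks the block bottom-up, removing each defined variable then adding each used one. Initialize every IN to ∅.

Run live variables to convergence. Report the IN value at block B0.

Answer: {b, d}

Trace:
Converged values:
  B0: | IN={b, d} | OUT={b, d}
  B1: | IN={b, d} | OUT={b, d, f}
  B2: | IN={f} | OUT={f}
  B3: | IN={f} | OUT={}

Merge at B0: OUT[B0] = IN[B1] = {b, d}
Applying B0's transfer function to that OUT value gives IN[B0] (row B0 above).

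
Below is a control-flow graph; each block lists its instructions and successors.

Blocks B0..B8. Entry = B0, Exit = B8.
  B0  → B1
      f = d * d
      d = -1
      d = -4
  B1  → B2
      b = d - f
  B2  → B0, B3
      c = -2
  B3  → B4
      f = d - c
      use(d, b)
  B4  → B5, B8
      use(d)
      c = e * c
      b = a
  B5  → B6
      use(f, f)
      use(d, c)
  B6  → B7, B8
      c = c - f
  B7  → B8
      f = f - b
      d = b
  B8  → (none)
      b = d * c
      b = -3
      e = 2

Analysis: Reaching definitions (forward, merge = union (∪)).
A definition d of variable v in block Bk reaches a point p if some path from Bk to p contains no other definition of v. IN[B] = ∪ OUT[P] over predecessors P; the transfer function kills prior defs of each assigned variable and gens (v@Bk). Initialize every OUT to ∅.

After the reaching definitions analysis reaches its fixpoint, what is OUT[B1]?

Fixpoint table:
  B0:   IN={b@B1, c@B2, d@B0, f@B0}   OUT={b@B1, c@B2, d@B0, f@B0}
  B1:   IN={b@B1, c@B2, d@B0, f@B0}   OUT={b@B1, c@B2, d@B0, f@B0}
  B2:   IN={b@B1, c@B2, d@B0, f@B0}   OUT={b@B1, c@B2, d@B0, f@B0}
  B3:   IN={b@B1, c@B2, d@B0, f@B0}   OUT={b@B1, c@B2, d@B0, f@B3}
  B4:   IN={b@B1, c@B2, d@B0, f@B3}   OUT={b@B4, c@B4, d@B0, f@B3}
  B5:   IN={b@B4, c@B4, d@B0, f@B3}   OUT={b@B4, c@B4, d@B0, f@B3}
  B6:   IN={b@B4, c@B4, d@B0, f@B3}   OUT={b@B4, c@B6, d@B0, f@B3}
  B7:   IN={b@B4, c@B6, d@B0, f@B3}   OUT={b@B4, c@B6, d@B7, f@B7}
  B8:   IN={b@B4, c@B4, c@B6, d@B0, d@B7, f@B3, f@B7}   OUT={b@B8, c@B4, c@B6, d@B0, d@B7, e@B8, f@B3, f@B7}

Merge at B1: IN[B1] = OUT[B0] = {b@B1, c@B2, d@B0, f@B0}
Applying B1's transfer function to that IN value gives OUT[B1] (row B1 above).

Answer: {b@B1, c@B2, d@B0, f@B0}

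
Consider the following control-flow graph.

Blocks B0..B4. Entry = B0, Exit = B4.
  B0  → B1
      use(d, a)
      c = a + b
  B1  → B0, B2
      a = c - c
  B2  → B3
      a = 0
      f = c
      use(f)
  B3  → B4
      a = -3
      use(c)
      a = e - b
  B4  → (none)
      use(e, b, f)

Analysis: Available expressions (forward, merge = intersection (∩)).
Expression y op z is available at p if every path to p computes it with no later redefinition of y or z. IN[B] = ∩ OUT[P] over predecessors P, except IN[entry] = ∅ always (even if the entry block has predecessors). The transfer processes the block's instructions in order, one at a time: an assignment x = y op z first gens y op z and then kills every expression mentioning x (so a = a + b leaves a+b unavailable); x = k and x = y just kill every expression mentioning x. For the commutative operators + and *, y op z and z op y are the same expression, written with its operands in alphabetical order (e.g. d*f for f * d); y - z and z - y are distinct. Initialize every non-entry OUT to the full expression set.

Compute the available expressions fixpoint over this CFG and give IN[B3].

Answer: {c-c}

Trace:
Per-block solution:
  B0:   IN={}   OUT={a+b}
  B1:   IN={a+b}   OUT={c-c}
  B2:   IN={c-c}   OUT={c-c}
  B3:   IN={c-c}   OUT={c-c, e-b}
  B4:   IN={c-c, e-b}   OUT={c-c, e-b}

Merge at B3: IN[B3] = OUT[B2] = {c-c}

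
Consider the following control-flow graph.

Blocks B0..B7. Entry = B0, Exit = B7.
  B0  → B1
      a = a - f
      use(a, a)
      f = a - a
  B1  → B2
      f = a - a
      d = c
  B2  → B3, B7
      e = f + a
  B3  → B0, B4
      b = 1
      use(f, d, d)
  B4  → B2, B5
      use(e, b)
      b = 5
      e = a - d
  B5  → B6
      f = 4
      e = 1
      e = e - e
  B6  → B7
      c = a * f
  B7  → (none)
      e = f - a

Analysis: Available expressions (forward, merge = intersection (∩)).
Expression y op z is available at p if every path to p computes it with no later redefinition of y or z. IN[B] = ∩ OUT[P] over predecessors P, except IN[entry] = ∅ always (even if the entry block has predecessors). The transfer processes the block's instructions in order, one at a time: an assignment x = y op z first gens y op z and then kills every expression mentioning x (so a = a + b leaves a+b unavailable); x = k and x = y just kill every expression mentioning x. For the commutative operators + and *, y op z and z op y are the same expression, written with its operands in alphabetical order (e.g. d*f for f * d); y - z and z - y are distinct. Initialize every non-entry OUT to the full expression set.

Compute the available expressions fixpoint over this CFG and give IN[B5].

Answer: {a+f, a-a, a-d}

Derivation:
Converged values:
  B0: | IN={} | OUT={a-a}
  B1: | IN={a-a} | OUT={a-a}
  B2: | IN={a-a} | OUT={a+f, a-a}
  B3: | IN={a+f, a-a} | OUT={a+f, a-a}
  B4: | IN={a+f, a-a} | OUT={a+f, a-a, a-d}
  B5: | IN={a+f, a-a, a-d} | OUT={a-a, a-d}
  B6: | IN={a-a, a-d} | OUT={a*f, a-a, a-d}
  B7: | IN={a-a} | OUT={a-a, f-a}

Merge at B5: IN[B5] = OUT[B4] = {a+f, a-a, a-d}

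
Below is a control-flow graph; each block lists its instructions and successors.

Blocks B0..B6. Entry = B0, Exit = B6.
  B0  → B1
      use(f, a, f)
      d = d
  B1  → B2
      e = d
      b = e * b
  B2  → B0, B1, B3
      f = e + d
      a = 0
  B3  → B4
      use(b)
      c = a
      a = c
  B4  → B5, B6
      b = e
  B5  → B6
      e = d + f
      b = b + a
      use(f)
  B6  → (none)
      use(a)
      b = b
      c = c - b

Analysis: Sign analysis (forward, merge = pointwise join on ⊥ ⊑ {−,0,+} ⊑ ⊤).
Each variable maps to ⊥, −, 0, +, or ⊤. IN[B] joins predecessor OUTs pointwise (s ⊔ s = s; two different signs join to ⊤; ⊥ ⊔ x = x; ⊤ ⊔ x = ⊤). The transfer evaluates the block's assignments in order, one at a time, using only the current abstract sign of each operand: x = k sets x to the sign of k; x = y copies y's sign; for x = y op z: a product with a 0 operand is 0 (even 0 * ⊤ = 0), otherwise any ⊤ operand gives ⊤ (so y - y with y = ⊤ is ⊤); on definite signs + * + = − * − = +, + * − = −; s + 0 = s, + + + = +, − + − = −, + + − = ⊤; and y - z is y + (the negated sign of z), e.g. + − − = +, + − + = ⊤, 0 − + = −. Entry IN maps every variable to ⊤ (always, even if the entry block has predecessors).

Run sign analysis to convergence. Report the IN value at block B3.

Fixpoint table:
  B0: | IN=(all ⊤) | OUT=(all ⊤)
  B1: | IN=(all ⊤) | OUT=(all ⊤)
  B2: | IN=(all ⊤) | OUT={a:0; rest ⊤}
  B3: | IN={a:0; rest ⊤} | OUT={a:0, c:0; rest ⊤}
  B4: | IN={a:0, c:0; rest ⊤} | OUT={a:0, c:0; rest ⊤}
  B5: | IN={a:0, c:0; rest ⊤} | OUT={a:0, c:0; rest ⊤}
  B6: | IN={a:0, c:0; rest ⊤} | OUT={a:0; rest ⊤}

Merge at B3: IN[B3] = OUT[B2] = {a: 0, b: ⊤, c: ⊤, d: ⊤, e: ⊤, f: ⊤}

Answer: {a: 0, b: ⊤, c: ⊤, d: ⊤, e: ⊤, f: ⊤}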